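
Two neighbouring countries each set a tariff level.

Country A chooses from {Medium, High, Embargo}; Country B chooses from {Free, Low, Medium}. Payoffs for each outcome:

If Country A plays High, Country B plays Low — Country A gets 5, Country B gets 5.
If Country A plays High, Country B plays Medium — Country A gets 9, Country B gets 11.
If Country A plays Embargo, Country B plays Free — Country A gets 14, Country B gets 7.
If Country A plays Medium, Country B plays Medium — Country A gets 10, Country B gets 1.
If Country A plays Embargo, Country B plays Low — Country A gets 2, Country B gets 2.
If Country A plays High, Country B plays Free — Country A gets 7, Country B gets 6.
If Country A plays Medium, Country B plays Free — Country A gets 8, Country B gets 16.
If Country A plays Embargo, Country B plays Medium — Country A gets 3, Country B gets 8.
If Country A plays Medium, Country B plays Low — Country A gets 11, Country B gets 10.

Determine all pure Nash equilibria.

Country A against Free: payoffs 8, 7, 14 → best response Embargo.
Country A against Low: payoffs 11, 5, 2 → best response Medium.
Country A against Medium: payoffs 10, 9, 3 → best response Medium.
Country B against Medium: payoffs 16, 10, 1 → best response Free.
Country B against High: payoffs 6, 5, 11 → best response Medium.
Country B against Embargo: payoffs 7, 2, 8 → best response Medium.
No profile is a mutual best response for all players.

This game has no pure Nash equilibrium.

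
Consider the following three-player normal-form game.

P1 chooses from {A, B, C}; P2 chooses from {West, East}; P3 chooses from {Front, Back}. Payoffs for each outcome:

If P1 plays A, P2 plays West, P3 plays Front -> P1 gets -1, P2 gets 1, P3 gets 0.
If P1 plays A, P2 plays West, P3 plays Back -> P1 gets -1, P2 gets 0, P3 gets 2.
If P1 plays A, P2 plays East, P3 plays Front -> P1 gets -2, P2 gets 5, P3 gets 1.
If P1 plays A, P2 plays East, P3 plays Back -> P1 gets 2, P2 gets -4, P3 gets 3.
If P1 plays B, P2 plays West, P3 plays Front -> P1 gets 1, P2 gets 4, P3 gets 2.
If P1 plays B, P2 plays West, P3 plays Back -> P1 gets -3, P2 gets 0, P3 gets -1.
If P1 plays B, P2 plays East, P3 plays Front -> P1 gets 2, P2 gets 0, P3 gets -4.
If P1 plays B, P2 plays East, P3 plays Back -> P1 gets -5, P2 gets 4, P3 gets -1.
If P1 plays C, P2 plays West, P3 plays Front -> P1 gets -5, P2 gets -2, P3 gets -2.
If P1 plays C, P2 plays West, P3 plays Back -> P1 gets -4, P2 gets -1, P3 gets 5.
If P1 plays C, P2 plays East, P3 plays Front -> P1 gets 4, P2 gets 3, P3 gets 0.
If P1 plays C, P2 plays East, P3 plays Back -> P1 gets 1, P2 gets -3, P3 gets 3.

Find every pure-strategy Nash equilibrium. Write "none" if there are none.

(A, West, Back) and (B, West, Front)

(A, West, Front): P1 can switch to B (-1 → 1). Not NE.
(A, West, Back): P1 gets -1, best alternative -3; P2 gets 0, best alternative -4; P3 gets 2, best alternative 0. No profitable deviation — NE.
(A, East, Front): P1 can switch to B (-2 → 2). Not NE.
(A, East, Back): P2 can switch to West (-4 → 0). Not NE.
(B, West, Front): P1 gets 1, best alternative -1; P2 gets 4, best alternative 0; P3 gets 2, best alternative -1. No profitable deviation — NE.
(B, West, Back): P1 can switch to A (-3 → -1). Not NE.
(B, East, Front): P1 can switch to C (2 → 4). Not NE.
(B, East, Back): P1 can switch to A (-5 → 2). Not NE.
(C, West, Front): P1 can switch to A (-5 → -1). Not NE.
(C, West, Back): P1 can switch to A (-4 → -1). Not NE.
(C, East, Front): P3 can switch to Back (0 → 3). Not NE.
(C, East, Back): P1 can switch to A (1 → 2). Not NE.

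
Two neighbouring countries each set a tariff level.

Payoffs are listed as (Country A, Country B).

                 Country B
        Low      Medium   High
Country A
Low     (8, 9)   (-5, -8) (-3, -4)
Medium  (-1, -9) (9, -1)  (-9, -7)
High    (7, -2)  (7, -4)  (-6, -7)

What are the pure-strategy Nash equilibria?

Check each profile: it is a Nash equilibrium iff no player can strictly gain by switching unilaterally.
(Low, Low): Country A gets 8, best alternative 7; Country B gets 9, best alternative -4. No profitable deviation — NE.
(Low, Medium): Country A can switch to Medium (-5 → 9). Not NE.
(Low, High): Country B can switch to Low (-4 → 9). Not NE.
(Medium, Low): Country A can switch to Low (-1 → 8). Not NE.
(Medium, Medium): Country A gets 9, best alternative 7; Country B gets -1, best alternative -7. No profitable deviation — NE.
(Medium, High): Country A can switch to Low (-9 → -3). Not NE.
(High, Low): Country A can switch to Low (7 → 8). Not NE.
(High, Medium): Country A can switch to Medium (7 → 9). Not NE.
(The remaining 1 profile has a profitable deviation by the same check.)

The pure Nash equilibria are (Low, Low), (Medium, Medium).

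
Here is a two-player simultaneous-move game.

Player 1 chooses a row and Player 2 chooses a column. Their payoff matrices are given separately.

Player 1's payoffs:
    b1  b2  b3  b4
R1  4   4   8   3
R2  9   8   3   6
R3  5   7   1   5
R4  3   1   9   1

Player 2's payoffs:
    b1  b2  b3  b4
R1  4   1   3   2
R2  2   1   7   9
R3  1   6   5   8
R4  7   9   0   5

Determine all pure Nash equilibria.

(R2, b4)

Check each profile: it is a Nash equilibrium iff no player can strictly gain by switching unilaterally.
(R1, b1): Player 1 can switch to R2 (4 → 9). Not NE.
(R1, b2): Player 1 can switch to R2 (4 → 8). Not NE.
(R1, b3): Player 1 can switch to R4 (8 → 9). Not NE.
(R1, b4): Player 1 can switch to R2 (3 → 6). Not NE.
(R2, b1): Player 2 can switch to b3 (2 → 7). Not NE.
(R2, b2): Player 2 can switch to b1 (1 → 2). Not NE.
(R2, b3): Player 1 can switch to R1 (3 → 8). Not NE.
(R2, b4): Player 1 gets 6, best alternative 5; Player 2 gets 9, best alternative 7. No profitable deviation — NE.
(R3, b1): Player 1 can switch to R2 (5 → 9). Not NE.
(R3, b2): Player 1 can switch to R2 (7 → 8). Not NE.
(R3, b3): Player 1 can switch to R1 (1 → 8). Not NE.
(R3, b4): Player 1 can switch to R2 (5 → 6). Not NE.
(R4, b1): Player 1 can switch to R1 (3 → 4). Not NE.
(The remaining 3 profiles each have a profitable deviation by the same check.)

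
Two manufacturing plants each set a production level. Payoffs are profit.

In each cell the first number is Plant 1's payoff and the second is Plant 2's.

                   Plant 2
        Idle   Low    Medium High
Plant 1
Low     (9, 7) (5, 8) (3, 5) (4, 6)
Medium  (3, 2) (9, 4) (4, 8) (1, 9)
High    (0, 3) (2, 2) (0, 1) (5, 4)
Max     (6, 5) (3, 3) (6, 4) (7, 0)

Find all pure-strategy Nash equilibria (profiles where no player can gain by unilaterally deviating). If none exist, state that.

(Low, Idle): Plant 2 can switch to Low (7 → 8). Not NE.
(Low, Low): Plant 1 can switch to Medium (5 → 9). Not NE.
(Low, Medium): Plant 1 can switch to Medium (3 → 4). Not NE.
(Low, High): Plant 1 can switch to High (4 → 5). Not NE.
(Medium, Idle): Plant 1 can switch to Low (3 → 9). Not NE.
(Medium, Low): Plant 2 can switch to Medium (4 → 8). Not NE.
(Medium, Medium): Plant 1 can switch to Max (4 → 6). Not NE.
(Medium, High): Plant 1 can switch to Low (1 → 4). Not NE.
(High, Idle): Plant 1 can switch to Low (0 → 9). Not NE.
(High, Low): Plant 1 can switch to Low (2 → 5). Not NE.
(High, Medium): Plant 1 can switch to Low (0 → 3). Not NE.
(High, High): Plant 1 can switch to Max (5 → 7). Not NE.
(The remaining 4 profiles each have a profitable deviation by the same check.)

There is no pure-strategy Nash equilibrium.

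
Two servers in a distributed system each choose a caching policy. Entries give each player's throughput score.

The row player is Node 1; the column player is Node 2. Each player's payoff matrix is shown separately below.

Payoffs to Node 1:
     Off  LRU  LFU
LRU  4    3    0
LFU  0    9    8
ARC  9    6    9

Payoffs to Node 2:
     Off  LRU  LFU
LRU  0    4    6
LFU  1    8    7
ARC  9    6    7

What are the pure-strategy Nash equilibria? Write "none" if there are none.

(LFU, LRU), (ARC, Off)

For each player, find the best response to each opponent profile; mutual best responses are the pure NE.
Node 1 against Off: payoffs 4, 0, 9 → best response ARC.
Node 1 against LRU: payoffs 3, 9, 6 → best response LFU.
Node 1 against LFU: payoffs 0, 8, 9 → best response ARC.
Node 2 against LRU: payoffs 0, 4, 6 → best response LFU.
Node 2 against LFU: payoffs 1, 8, 7 → best response LRU.
Node 2 against ARC: payoffs 9, 6, 7 → best response Off.
Mutual best responses: (LFU, LRU); (ARC, Off).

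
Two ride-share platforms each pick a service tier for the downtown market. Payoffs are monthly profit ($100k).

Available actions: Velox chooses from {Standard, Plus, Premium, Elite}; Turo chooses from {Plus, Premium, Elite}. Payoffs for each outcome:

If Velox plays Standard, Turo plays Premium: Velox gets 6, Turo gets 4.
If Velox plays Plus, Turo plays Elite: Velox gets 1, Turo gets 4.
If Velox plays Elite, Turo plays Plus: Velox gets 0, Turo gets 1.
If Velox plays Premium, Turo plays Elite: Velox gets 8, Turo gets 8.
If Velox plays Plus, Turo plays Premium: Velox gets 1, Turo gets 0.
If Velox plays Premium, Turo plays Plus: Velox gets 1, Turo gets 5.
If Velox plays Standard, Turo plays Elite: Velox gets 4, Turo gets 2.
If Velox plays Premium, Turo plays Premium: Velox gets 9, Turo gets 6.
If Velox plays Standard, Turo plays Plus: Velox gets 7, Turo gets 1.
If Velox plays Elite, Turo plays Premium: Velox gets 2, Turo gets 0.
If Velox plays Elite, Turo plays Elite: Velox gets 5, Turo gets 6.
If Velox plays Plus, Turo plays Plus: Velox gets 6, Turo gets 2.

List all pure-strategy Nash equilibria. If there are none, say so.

(Premium, Elite)

(Standard, Plus): Turo can switch to Premium (1 → 4). Not NE.
(Standard, Premium): Velox can switch to Premium (6 → 9). Not NE.
(Standard, Elite): Velox can switch to Premium (4 → 8). Not NE.
(Plus, Plus): Velox can switch to Standard (6 → 7). Not NE.
(Plus, Premium): Velox can switch to Standard (1 → 6). Not NE.
(Plus, Elite): Velox can switch to Standard (1 → 4). Not NE.
(Premium, Plus): Velox can switch to Standard (1 → 7). Not NE.
(Premium, Premium): Turo can switch to Elite (6 → 8). Not NE.
(Premium, Elite): Velox gets 8, best alternative 5; Turo gets 8, best alternative 6. No profitable deviation — NE.
(Elite, Plus): Velox can switch to Standard (0 → 7). Not NE.
(Elite, Premium): Velox can switch to Standard (2 → 6). Not NE.
(Elite, Elite): Velox can switch to Premium (5 → 8). Not NE.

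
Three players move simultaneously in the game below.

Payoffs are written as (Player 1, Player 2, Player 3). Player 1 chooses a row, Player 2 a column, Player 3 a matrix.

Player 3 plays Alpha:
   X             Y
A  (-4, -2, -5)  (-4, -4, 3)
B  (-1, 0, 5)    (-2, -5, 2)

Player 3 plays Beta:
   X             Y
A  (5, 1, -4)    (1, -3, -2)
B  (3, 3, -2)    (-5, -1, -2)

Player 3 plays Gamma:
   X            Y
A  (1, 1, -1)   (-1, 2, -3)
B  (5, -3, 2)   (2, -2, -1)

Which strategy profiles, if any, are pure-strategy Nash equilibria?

Player 1 against (X, Alpha): payoffs -4, -1 → best response B.
Player 1 against (X, Beta): payoffs 5, 3 → best response A.
Player 1 against (X, Gamma): payoffs 1, 5 → best response B.
Player 1 against (Y, Alpha): payoffs -4, -2 → best response B.
Player 1 against (Y, Beta): payoffs 1, -5 → best response A.
Player 1 against (Y, Gamma): payoffs -1, 2 → best response B.
Player 2 against (A, Alpha): payoffs -2, -4 → best response X.
Player 2 against (A, Beta): payoffs 1, -3 → best response X.
Player 2 against (A, Gamma): payoffs 1, 2 → best response Y.
Player 2 against (B, Alpha): payoffs 0, -5 → best response X.
Player 2 against (B, Beta): payoffs 3, -1 → best response X.
Player 2 against (B, Gamma): payoffs -3, -2 → best response Y.
Player 3 against (A, X): payoffs -5, -4, -1 → best response Gamma.
Player 3 against (A, Y): payoffs 3, -2, -3 → best response Alpha.
Player 3 against (B, X): payoffs 5, -2, 2 → best response Alpha.
Player 3 against (B, Y): payoffs 2, -2, -1 → best response Alpha.
Mutual best responses: (B, X, Alpha).

The unique pure-strategy Nash equilibrium is (B, X, Alpha).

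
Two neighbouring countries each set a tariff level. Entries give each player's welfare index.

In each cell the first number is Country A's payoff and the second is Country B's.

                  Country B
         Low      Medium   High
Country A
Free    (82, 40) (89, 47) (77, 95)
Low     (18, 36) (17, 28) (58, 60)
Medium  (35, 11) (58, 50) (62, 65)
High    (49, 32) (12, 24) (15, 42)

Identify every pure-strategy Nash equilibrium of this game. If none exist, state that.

Mark each player's best response to every combination of opponents' strategies; a profile where every player is best-responding is a pure Nash equilibrium.
Country A against Low: payoffs 82, 18, 35, 49 → best response Free.
Country A against Medium: payoffs 89, 17, 58, 12 → best response Free.
Country A against High: payoffs 77, 58, 62, 15 → best response Free.
Country B against Free: payoffs 40, 47, 95 → best response High.
Country B against Low: payoffs 36, 28, 60 → best response High.
Country B against Medium: payoffs 11, 50, 65 → best response High.
Country B against High: payoffs 32, 24, 42 → best response High.
Mutual best responses: (Free, High).

Pure NE: (Free, High)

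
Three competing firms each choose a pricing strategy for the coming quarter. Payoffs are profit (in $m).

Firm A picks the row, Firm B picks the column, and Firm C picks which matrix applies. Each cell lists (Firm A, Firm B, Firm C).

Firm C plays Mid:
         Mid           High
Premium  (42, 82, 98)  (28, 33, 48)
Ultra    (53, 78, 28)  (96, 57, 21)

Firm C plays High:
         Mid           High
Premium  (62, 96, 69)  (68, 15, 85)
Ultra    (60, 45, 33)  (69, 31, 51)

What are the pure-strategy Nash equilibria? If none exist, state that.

none

(Premium, Mid, Mid): Firm A can switch to Ultra (42 → 53). Not NE.
(Premium, Mid, High): Firm C can switch to Mid (69 → 98). Not NE.
(Premium, High, Mid): Firm A can switch to Ultra (28 → 96). Not NE.
(Premium, High, High): Firm A can switch to Ultra (68 → 69). Not NE.
(Ultra, Mid, Mid): Firm C can switch to High (28 → 33). Not NE.
(Ultra, Mid, High): Firm A can switch to Premium (60 → 62). Not NE.
(The remaining 2 profiles each have a profitable deviation by the same check.)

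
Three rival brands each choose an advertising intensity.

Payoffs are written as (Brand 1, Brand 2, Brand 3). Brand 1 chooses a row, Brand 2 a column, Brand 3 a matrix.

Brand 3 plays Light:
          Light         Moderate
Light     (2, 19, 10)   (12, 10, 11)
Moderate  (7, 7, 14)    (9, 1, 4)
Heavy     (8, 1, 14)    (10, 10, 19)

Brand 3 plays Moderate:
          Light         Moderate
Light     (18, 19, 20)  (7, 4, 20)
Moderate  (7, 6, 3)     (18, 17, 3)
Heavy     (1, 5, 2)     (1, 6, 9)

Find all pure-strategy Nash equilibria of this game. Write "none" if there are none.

Brand 1 against (Light, Light): payoffs 2, 7, 8 → best response Heavy.
Brand 1 against (Light, Moderate): payoffs 18, 7, 1 → best response Light.
Brand 1 against (Moderate, Light): payoffs 12, 9, 10 → best response Light.
Brand 1 against (Moderate, Moderate): payoffs 7, 18, 1 → best response Moderate.
Brand 2 against (Light, Light): payoffs 19, 10 → best response Light.
Brand 2 against (Light, Moderate): payoffs 19, 4 → best response Light.
Brand 2 against (Moderate, Light): payoffs 7, 1 → best response Light.
Brand 2 against (Moderate, Moderate): payoffs 6, 17 → best response Moderate.
Brand 2 against (Heavy, Light): payoffs 1, 10 → best response Moderate.
Brand 2 against (Heavy, Moderate): payoffs 5, 6 → best response Moderate.
Brand 3 against (Light, Light): payoffs 10, 20 → best response Moderate.
Brand 3 against (Light, Moderate): payoffs 11, 20 → best response Moderate.
Brand 3 against (Moderate, Light): payoffs 14, 3 → best response Light.
Brand 3 against (Moderate, Moderate): payoffs 4, 3 → best response Light.
Brand 3 against (Heavy, Light): payoffs 14, 2 → best response Light.
Brand 3 against (Heavy, Moderate): payoffs 19, 9 → best response Light.
Mutual best responses: (Light, Light, Moderate).

The unique pure-strategy Nash equilibrium is (Light, Light, Moderate).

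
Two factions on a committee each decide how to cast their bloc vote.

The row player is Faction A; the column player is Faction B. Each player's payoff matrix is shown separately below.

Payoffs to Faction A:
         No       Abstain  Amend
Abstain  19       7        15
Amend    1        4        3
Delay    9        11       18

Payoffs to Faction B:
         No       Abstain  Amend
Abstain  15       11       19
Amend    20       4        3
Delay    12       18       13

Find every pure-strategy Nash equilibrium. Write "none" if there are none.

(Delay, Abstain)

(Abstain, No): Faction B can switch to Amend (15 → 19). Not NE.
(Abstain, Abstain): Faction A can switch to Delay (7 → 11). Not NE.
(Abstain, Amend): Faction A can switch to Delay (15 → 18). Not NE.
(Amend, No): Faction A can switch to Abstain (1 → 19). Not NE.
(Amend, Abstain): Faction A can switch to Abstain (4 → 7). Not NE.
(Amend, Amend): Faction A can switch to Abstain (3 → 15). Not NE.
(Delay, No): Faction A can switch to Abstain (9 → 19). Not NE.
(Delay, Abstain): Faction A gets 11, best alternative 7; Faction B gets 18, best alternative 13. No profitable deviation — NE.
(Delay, Amend): Faction B can switch to Abstain (13 → 18). Not NE.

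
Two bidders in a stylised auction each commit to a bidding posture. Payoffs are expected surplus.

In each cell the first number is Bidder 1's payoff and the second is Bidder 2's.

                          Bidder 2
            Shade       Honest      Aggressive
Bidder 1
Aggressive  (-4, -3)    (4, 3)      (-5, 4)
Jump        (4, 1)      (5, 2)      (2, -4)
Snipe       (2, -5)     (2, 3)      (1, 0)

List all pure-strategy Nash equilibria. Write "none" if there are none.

Mark each player's best response to every combination of opponents' strategies; a profile where every player is best-responding is a pure Nash equilibrium.
Bidder 1 against Shade: payoffs -4, 4, 2 → best response Jump.
Bidder 1 against Honest: payoffs 4, 5, 2 → best response Jump.
Bidder 1 against Aggressive: payoffs -5, 2, 1 → best response Jump.
Bidder 2 against Aggressive: payoffs -3, 3, 4 → best response Aggressive.
Bidder 2 against Jump: payoffs 1, 2, -4 → best response Honest.
Bidder 2 against Snipe: payoffs -5, 3, 0 → best response Honest.
Mutual best responses: (Jump, Honest).

Pure NE: (Jump, Honest)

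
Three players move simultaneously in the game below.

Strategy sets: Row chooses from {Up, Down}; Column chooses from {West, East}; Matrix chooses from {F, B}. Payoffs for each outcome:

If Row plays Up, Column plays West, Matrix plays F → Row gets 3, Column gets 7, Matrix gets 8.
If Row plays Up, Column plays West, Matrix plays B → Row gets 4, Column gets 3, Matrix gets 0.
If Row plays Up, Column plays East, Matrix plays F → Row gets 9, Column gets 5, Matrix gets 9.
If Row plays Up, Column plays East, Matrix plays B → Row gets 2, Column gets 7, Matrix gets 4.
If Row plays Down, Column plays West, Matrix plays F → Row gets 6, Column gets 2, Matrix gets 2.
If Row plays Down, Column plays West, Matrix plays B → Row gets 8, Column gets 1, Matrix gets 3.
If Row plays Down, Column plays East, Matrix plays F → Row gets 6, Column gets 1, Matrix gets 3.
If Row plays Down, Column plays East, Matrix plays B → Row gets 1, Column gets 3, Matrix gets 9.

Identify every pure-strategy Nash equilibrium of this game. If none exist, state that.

(Up, West, F): Row can switch to Down (3 → 6). Not NE.
(Up, West, B): Row can switch to Down (4 → 8). Not NE.
(Up, East, F): Column can switch to West (5 → 7). Not NE.
(Up, East, B): Matrix can switch to F (4 → 9). Not NE.
(Down, West, F): Matrix can switch to B (2 → 3). Not NE.
(Down, West, B): Column can switch to East (1 → 3). Not NE.
(Down, East, F): Row can switch to Up (6 → 9). Not NE.
(Down, East, B): Row can switch to Up (1 → 2). Not NE.

This game has no pure Nash equilibrium.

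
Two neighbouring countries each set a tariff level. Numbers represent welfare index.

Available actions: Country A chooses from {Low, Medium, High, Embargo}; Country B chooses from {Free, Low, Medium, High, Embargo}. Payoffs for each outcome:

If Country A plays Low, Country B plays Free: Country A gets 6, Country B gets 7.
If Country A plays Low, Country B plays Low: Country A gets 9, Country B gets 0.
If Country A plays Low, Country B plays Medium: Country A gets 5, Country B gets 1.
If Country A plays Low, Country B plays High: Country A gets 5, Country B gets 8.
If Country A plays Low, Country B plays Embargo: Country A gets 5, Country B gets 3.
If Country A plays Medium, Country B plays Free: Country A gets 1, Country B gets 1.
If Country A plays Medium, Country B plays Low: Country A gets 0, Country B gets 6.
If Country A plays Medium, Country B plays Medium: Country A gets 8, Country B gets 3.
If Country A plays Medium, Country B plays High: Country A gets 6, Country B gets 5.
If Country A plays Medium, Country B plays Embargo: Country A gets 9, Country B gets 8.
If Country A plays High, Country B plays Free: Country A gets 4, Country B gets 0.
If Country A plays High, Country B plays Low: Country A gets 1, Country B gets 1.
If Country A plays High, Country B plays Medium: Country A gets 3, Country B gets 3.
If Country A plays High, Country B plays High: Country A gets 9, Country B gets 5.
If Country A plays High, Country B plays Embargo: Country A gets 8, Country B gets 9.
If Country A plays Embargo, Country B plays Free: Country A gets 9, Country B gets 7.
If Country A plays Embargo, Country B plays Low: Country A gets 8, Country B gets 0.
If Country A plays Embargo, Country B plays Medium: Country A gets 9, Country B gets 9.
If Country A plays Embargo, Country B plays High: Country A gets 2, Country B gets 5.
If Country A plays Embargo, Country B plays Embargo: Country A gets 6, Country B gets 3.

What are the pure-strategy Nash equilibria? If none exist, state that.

(Medium, Embargo), (Embargo, Medium)

(Low, Free): Country A can switch to Embargo (6 → 9). Not NE.
(Low, Low): Country B can switch to Free (0 → 7). Not NE.
(Low, Medium): Country A can switch to Medium (5 → 8). Not NE.
(Low, High): Country A can switch to Medium (5 → 6). Not NE.
(Low, Embargo): Country A can switch to Medium (5 → 9). Not NE.
(Medium, Free): Country A can switch to Low (1 → 6). Not NE.
(Medium, Low): Country A can switch to Low (0 → 9). Not NE.
(Medium, Medium): Country A can switch to Embargo (8 → 9). Not NE.
(Medium, High): Country A can switch to High (6 → 9). Not NE.
(Medium, Embargo): Country A gets 9, best alternative 8; Country B gets 8, best alternative 6. No profitable deviation — NE.
(High, Free): Country A can switch to Low (4 → 6). Not NE.
(Embargo, Medium): Country A gets 9, best alternative 8; Country B gets 9, best alternative 7. No profitable deviation — NE.
(The remaining 8 profiles each have a profitable deviation by the same check.)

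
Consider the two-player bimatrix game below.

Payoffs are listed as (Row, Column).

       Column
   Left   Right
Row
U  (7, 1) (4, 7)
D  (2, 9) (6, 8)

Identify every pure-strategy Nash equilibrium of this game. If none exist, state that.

Row against Left: payoffs 7, 2 → best response U.
Row against Right: payoffs 4, 6 → best response D.
Column against U: payoffs 1, 7 → best response Right.
Column against D: payoffs 9, 8 → best response Left.
No profile is a mutual best response for all players.

This game has no pure Nash equilibrium.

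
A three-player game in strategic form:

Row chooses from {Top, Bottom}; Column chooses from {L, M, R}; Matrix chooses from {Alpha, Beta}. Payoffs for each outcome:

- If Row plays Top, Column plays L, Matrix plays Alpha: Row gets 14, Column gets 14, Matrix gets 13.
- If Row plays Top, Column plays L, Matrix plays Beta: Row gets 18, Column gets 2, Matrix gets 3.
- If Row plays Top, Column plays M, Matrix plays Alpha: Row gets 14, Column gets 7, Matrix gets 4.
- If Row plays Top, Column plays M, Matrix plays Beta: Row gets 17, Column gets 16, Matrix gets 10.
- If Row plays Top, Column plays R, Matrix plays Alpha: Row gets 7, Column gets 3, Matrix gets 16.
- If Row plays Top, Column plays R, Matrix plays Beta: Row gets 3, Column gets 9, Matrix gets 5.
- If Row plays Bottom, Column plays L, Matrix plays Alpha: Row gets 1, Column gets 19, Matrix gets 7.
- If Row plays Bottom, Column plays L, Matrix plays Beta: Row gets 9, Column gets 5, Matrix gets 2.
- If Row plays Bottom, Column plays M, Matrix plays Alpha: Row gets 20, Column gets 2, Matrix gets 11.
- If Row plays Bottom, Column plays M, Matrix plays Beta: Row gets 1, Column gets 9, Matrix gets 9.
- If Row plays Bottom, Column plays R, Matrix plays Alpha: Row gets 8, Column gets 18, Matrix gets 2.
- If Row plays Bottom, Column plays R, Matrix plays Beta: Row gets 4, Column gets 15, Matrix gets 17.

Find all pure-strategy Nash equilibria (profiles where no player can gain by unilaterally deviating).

Pure-strategy Nash equilibria: (Top, L, Alpha); (Top, M, Beta); (Bottom, R, Beta)

Mark each player's best response to every combination of opponents' strategies; a profile where every player is best-responding is a pure Nash equilibrium.
Row against (L, Alpha): payoffs 14, 1 → best response Top.
Row against (L, Beta): payoffs 18, 9 → best response Top.
Row against (M, Alpha): payoffs 14, 20 → best response Bottom.
Row against (M, Beta): payoffs 17, 1 → best response Top.
Row against (R, Alpha): payoffs 7, 8 → best response Bottom.
Row against (R, Beta): payoffs 3, 4 → best response Bottom.
Column against (Top, Alpha): payoffs 14, 7, 3 → best response L.
Column against (Top, Beta): payoffs 2, 16, 9 → best response M.
Column against (Bottom, Alpha): payoffs 19, 2, 18 → best response L.
Column against (Bottom, Beta): payoffs 5, 9, 15 → best response R.
Matrix against (Top, L): payoffs 13, 3 → best response Alpha.
Matrix against (Top, M): payoffs 4, 10 → best response Beta.
Matrix against (Top, R): payoffs 16, 5 → best response Alpha.
Matrix against (Bottom, L): payoffs 7, 2 → best response Alpha.
Matrix against (Bottom, M): payoffs 11, 9 → best response Alpha.
Matrix against (Bottom, R): payoffs 2, 17 → best response Beta.
Mutual best responses: (Top, L, Alpha); (Top, M, Beta); (Bottom, R, Beta).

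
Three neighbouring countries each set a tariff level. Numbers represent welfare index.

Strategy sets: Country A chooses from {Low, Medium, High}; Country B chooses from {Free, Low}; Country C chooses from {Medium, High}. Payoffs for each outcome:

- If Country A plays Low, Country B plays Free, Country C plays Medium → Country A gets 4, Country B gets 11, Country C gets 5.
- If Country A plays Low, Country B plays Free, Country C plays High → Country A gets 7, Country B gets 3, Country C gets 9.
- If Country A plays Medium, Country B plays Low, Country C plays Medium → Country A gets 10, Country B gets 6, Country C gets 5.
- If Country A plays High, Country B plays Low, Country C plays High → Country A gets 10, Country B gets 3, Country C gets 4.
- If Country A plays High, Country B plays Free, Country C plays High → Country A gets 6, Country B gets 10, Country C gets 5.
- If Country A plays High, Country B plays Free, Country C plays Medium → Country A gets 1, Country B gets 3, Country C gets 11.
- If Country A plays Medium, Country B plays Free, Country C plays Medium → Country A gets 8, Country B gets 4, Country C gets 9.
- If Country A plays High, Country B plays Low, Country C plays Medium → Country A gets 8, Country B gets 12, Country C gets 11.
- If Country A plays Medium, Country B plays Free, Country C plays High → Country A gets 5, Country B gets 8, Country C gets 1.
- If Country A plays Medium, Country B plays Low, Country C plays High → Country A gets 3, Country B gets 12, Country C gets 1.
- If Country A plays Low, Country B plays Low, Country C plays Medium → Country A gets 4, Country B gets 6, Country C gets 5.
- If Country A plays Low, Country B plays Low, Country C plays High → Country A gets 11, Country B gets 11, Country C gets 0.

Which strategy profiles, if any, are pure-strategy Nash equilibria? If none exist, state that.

For each strategy profile, look for a profitable unilateral deviation.
(Low, Free, Medium): Country A can switch to Medium (4 → 8). Not NE.
(Low, Free, High): Country B can switch to Low (3 → 11). Not NE.
(Low, Low, Medium): Country A can switch to Medium (4 → 10). Not NE.
(Low, Low, High): Country C can switch to Medium (0 → 5). Not NE.
(Medium, Free, Medium): Country B can switch to Low (4 → 6). Not NE.
(Medium, Free, High): Country A can switch to Low (5 → 7). Not NE.
(Medium, Low, Medium): Country A gets 10, best alternative 8; Country B gets 6, best alternative 4; Country C gets 5, best alternative 1. No profitable deviation — NE.
(The remaining 5 profiles each have a profitable deviation by the same check.)

The unique pure-strategy Nash equilibrium is (Medium, Low, Medium).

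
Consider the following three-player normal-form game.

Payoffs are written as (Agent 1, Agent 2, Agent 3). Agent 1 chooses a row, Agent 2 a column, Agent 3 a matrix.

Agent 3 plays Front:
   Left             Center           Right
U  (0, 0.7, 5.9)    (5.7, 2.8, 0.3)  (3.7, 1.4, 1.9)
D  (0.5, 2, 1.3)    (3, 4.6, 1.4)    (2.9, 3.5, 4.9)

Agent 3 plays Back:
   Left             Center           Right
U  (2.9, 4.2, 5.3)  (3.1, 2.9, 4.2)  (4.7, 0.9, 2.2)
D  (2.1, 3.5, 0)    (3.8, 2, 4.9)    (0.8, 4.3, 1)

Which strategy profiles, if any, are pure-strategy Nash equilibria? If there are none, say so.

none

Agent 1 against (Left, Front): payoffs 0, 0.5 → best response D.
Agent 1 against (Left, Back): payoffs 2.9, 2.1 → best response U.
Agent 1 against (Center, Front): payoffs 5.7, 3 → best response U.
Agent 1 against (Center, Back): payoffs 3.1, 3.8 → best response D.
Agent 1 against (Right, Front): payoffs 3.7, 2.9 → best response U.
Agent 1 against (Right, Back): payoffs 4.7, 0.8 → best response U.
Agent 2 against (U, Front): payoffs 0.7, 2.8, 1.4 → best response Center.
Agent 2 against (U, Back): payoffs 4.2, 2.9, 0.9 → best response Left.
Agent 2 against (D, Front): payoffs 2, 4.6, 3.5 → best response Center.
Agent 2 against (D, Back): payoffs 3.5, 2, 4.3 → best response Right.
Agent 3 against (U, Left): payoffs 5.9, 5.3 → best response Front.
Agent 3 against (U, Center): payoffs 0.3, 4.2 → best response Back.
Agent 3 against (U, Right): payoffs 1.9, 2.2 → best response Back.
Agent 3 against (D, Left): payoffs 1.3, 0 → best response Front.
Agent 3 against (D, Center): payoffs 1.4, 4.9 → best response Back.
Agent 3 against (D, Right): payoffs 4.9, 1 → best response Front.
No profile is a mutual best response for all players.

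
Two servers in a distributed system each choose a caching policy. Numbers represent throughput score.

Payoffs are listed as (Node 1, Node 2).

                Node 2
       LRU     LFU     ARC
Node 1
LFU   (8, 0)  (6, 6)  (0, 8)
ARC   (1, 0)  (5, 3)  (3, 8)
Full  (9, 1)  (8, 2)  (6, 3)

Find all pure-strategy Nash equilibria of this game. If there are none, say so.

(LFU, LRU): Node 1 can switch to Full (8 → 9). Not NE.
(LFU, LFU): Node 1 can switch to Full (6 → 8). Not NE.
(LFU, ARC): Node 1 can switch to ARC (0 → 3). Not NE.
(ARC, LRU): Node 1 can switch to LFU (1 → 8). Not NE.
(ARC, LFU): Node 1 can switch to LFU (5 → 6). Not NE.
(ARC, ARC): Node 1 can switch to Full (3 → 6). Not NE.
(Full, ARC): Node 1 gets 6, best alternative 3; Node 2 gets 3, best alternative 2. No profitable deviation — NE.
(The remaining 2 profiles each have a profitable deviation by the same check.)

(Full, ARC)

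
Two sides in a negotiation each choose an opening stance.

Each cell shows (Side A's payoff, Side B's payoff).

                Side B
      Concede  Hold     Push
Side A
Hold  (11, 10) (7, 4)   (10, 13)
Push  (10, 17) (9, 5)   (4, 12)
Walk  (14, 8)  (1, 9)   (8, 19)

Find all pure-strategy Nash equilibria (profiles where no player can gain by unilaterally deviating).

For each strategy profile, look for a profitable unilateral deviation.
(Hold, Concede): Side A can switch to Walk (11 → 14). Not NE.
(Hold, Hold): Side A can switch to Push (7 → 9). Not NE.
(Hold, Push): Side A gets 10, best alternative 8; Side B gets 13, best alternative 10. No profitable deviation — NE.
(Push, Concede): Side A can switch to Hold (10 → 11). Not NE.
(Push, Hold): Side B can switch to Concede (5 → 17). Not NE.
(Push, Push): Side A can switch to Hold (4 → 10). Not NE.
(Walk, Concede): Side B can switch to Hold (8 → 9). Not NE.
(Walk, Hold): Side A can switch to Hold (1 → 7). Not NE.
(Walk, Push): Side A can switch to Hold (8 → 10). Not NE.

The unique pure-strategy Nash equilibrium is (Hold, Push).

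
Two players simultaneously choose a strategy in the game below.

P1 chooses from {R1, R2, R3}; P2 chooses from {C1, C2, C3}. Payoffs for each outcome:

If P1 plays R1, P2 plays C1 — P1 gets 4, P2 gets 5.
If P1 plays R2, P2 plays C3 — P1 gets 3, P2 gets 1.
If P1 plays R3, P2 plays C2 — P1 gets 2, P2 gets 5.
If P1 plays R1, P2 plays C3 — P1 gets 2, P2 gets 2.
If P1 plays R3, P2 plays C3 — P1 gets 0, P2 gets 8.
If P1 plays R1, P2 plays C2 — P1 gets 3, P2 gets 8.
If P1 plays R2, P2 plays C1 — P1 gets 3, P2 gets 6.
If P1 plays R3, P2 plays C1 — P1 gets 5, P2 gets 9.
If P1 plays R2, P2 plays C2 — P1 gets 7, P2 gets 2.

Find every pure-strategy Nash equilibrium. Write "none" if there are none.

Pure NE: (R3, C1)

(R1, C1): P1 can switch to R3 (4 → 5). Not NE.
(R1, C2): P1 can switch to R2 (3 → 7). Not NE.
(R1, C3): P1 can switch to R2 (2 → 3). Not NE.
(R2, C1): P1 can switch to R1 (3 → 4). Not NE.
(R2, C2): P2 can switch to C1 (2 → 6). Not NE.
(R2, C3): P2 can switch to C1 (1 → 6). Not NE.
(R3, C1): P1 gets 5, best alternative 4; P2 gets 9, best alternative 8. No profitable deviation — NE.
(R3, C2): P1 can switch to R1 (2 → 3). Not NE.
(R3, C3): P1 can switch to R1 (0 → 2). Not NE.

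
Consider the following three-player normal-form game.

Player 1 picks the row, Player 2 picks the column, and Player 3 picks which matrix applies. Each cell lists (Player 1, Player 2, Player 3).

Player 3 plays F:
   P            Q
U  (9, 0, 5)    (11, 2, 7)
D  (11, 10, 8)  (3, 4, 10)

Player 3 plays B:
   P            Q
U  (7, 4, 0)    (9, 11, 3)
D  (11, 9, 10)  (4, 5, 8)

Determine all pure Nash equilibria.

Pure-strategy Nash equilibria: (U, Q, F) and (D, P, B)

For each strategy profile, look for a profitable unilateral deviation.
(U, P, F): Player 1 can switch to D (9 → 11). Not NE.
(U, P, B): Player 1 can switch to D (7 → 11). Not NE.
(U, Q, F): Player 1 gets 11, best alternative 3; Player 2 gets 2, best alternative 0; Player 3 gets 7, best alternative 3. No profitable deviation — NE.
(U, Q, B): Player 3 can switch to F (3 → 7). Not NE.
(D, P, F): Player 3 can switch to B (8 → 10). Not NE.
(D, P, B): Player 1 gets 11, best alternative 7; Player 2 gets 9, best alternative 5; Player 3 gets 10, best alternative 8. No profitable deviation — NE.
(D, Q, F): Player 1 can switch to U (3 → 11). Not NE.
(D, Q, B): Player 1 can switch to U (4 → 9). Not NE.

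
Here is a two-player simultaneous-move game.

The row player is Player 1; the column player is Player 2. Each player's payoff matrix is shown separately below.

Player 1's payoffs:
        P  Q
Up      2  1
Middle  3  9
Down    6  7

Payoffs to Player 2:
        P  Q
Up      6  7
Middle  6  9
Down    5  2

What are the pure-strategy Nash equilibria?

(Middle, Q), (Down, P)

Mark each player's best response to every combination of opponents' strategies; a profile where every player is best-responding is a pure Nash equilibrium.
Player 1 against P: payoffs 2, 3, 6 → best response Down.
Player 1 against Q: payoffs 1, 9, 7 → best response Middle.
Player 2 against Up: payoffs 6, 7 → best response Q.
Player 2 against Middle: payoffs 6, 9 → best response Q.
Player 2 against Down: payoffs 5, 2 → best response P.
Mutual best responses: (Middle, Q); (Down, P).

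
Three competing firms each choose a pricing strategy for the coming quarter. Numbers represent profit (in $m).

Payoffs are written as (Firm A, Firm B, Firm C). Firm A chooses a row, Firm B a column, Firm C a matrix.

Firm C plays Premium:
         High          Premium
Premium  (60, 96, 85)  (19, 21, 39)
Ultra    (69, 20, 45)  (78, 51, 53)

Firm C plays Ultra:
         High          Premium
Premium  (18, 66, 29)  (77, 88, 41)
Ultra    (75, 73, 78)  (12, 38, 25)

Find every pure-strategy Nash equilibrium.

(Premium, Premium, Ultra) and (Ultra, High, Ultra) and (Ultra, Premium, Premium)

Firm A against (High, Premium): payoffs 60, 69 → best response Ultra.
Firm A against (High, Ultra): payoffs 18, 75 → best response Ultra.
Firm A against (Premium, Premium): payoffs 19, 78 → best response Ultra.
Firm A against (Premium, Ultra): payoffs 77, 12 → best response Premium.
Firm B against (Premium, Premium): payoffs 96, 21 → best response High.
Firm B against (Premium, Ultra): payoffs 66, 88 → best response Premium.
Firm B against (Ultra, Premium): payoffs 20, 51 → best response Premium.
Firm B against (Ultra, Ultra): payoffs 73, 38 → best response High.
Firm C against (Premium, High): payoffs 85, 29 → best response Premium.
Firm C against (Premium, Premium): payoffs 39, 41 → best response Ultra.
Firm C against (Ultra, High): payoffs 45, 78 → best response Ultra.
Firm C against (Ultra, Premium): payoffs 53, 25 → best response Premium.
Mutual best responses: (Premium, Premium, Ultra); (Ultra, High, Ultra); (Ultra, Premium, Premium).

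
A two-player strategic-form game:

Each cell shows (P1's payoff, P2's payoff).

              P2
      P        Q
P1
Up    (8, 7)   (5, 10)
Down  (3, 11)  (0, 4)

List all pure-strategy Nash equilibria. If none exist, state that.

P1 against P: payoffs 8, 3 → best response Up.
P1 against Q: payoffs 5, 0 → best response Up.
P2 against Up: payoffs 7, 10 → best response Q.
P2 against Down: payoffs 11, 4 → best response P.
Mutual best responses: (Up, Q).

(Up, Q)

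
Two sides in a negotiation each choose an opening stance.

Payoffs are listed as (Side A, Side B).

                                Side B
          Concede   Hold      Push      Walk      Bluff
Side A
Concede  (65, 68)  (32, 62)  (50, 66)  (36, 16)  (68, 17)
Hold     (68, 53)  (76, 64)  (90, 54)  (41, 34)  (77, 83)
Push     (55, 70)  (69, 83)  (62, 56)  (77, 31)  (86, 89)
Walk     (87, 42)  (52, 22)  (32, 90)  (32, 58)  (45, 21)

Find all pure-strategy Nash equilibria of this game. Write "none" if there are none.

(Concede, Concede): Side A can switch to Hold (65 → 68). Not NE.
(Concede, Hold): Side A can switch to Hold (32 → 76). Not NE.
(Concede, Push): Side A can switch to Hold (50 → 90). Not NE.
(Concede, Walk): Side A can switch to Hold (36 → 41). Not NE.
(Concede, Bluff): Side A can switch to Hold (68 → 77). Not NE.
(Hold, Concede): Side A can switch to Walk (68 → 87). Not NE.
(Hold, Hold): Side B can switch to Bluff (64 → 83). Not NE.
(Hold, Push): Side B can switch to Hold (54 → 64). Not NE.
(Hold, Walk): Side A can switch to Push (41 → 77). Not NE.
(Hold, Bluff): Side A can switch to Push (77 → 86). Not NE.
(Push, Concede): Side A can switch to Concede (55 → 65). Not NE.
(Push, Hold): Side A can switch to Hold (69 → 76). Not NE.
(Push, Bluff): Side A gets 86, best alternative 77; Side B gets 89, best alternative 83. No profitable deviation — NE.
(The remaining 7 profiles each have a profitable deviation by the same check.)

The unique pure-strategy Nash equilibrium is (Push, Bluff).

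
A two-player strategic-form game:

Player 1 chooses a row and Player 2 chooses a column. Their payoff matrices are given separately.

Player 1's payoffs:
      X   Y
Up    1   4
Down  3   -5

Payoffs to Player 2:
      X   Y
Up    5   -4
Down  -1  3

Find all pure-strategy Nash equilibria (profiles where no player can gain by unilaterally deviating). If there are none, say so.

Player 1 against X: payoffs 1, 3 → best response Down.
Player 1 against Y: payoffs 4, -5 → best response Up.
Player 2 against Up: payoffs 5, -4 → best response X.
Player 2 against Down: payoffs -1, 3 → best response Y.
No profile is a mutual best response for all players.

none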